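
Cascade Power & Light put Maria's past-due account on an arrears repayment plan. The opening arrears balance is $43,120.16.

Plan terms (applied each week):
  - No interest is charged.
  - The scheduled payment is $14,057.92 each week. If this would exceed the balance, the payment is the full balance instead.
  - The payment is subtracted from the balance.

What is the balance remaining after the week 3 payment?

# | Opening | Payment | End bal
1 | $43,120.16 | $14,057.92 | $29,062.24
2 | $29,062.24 | $14,057.92 | $15,004.32
3 | $15,004.32 | $14,057.92 | $946.40

$946.40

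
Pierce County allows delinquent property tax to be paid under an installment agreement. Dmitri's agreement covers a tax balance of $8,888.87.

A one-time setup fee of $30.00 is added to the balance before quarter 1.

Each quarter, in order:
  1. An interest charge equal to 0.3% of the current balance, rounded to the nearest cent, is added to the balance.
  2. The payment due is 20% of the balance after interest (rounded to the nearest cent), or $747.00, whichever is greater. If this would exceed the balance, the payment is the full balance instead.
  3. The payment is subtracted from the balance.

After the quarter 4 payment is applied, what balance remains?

$3,697.21

Quarter 1: $8,918.87 +$26.76 interest = $8,945.63; pay $1,789.13 → $7,156.50
Quarter 2: $7,156.50 +$21.47 interest = $7,177.97; pay $1,435.59 → $5,742.38
Quarter 3: $5,742.38 +$17.23 interest = $5,759.61; pay $1,151.92 → $4,607.69
Quarter 4: $4,607.69 +$13.82 interest = $4,621.51; pay $924.30 → $3,697.21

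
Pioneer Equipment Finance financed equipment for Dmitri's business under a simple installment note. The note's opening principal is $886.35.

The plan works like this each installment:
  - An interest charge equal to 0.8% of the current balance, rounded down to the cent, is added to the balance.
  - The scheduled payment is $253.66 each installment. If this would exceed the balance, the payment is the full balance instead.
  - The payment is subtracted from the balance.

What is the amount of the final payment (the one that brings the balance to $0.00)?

Installment 1: $886.35 +$7.09 interest = $893.44; pay $253.66 → $639.78
Installment 2: $639.78 +$5.11 interest = $644.89; pay $253.66 → $391.23
Installment 3: $391.23 +$3.12 interest = $394.35; pay $253.66 → $140.69
Installment 4: $140.69 +$1.12 interest = $141.81; pay $141.81 → $0.00

$141.81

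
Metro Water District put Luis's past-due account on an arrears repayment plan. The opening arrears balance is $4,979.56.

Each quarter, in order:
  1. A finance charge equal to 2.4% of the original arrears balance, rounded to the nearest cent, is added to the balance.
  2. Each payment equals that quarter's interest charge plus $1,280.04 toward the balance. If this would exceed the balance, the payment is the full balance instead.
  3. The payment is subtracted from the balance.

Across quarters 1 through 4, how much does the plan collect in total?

$5,457.60

Quarter 1: opening $4,979.56; interest $119.51 → $5,099.07; payment $1,399.55; balance $3,699.52
Quarter 2: opening $3,699.52; interest $119.51 → $3,819.03; payment $1,399.55; balance $2,419.48
Quarter 3: opening $2,419.48; interest $119.51 → $2,538.99; payment $1,399.55; balance $1,139.44
Quarter 4: opening $1,139.44; interest $119.51 → $1,258.95; payment $1,258.95; balance $0.00
Total paid: $5,457.60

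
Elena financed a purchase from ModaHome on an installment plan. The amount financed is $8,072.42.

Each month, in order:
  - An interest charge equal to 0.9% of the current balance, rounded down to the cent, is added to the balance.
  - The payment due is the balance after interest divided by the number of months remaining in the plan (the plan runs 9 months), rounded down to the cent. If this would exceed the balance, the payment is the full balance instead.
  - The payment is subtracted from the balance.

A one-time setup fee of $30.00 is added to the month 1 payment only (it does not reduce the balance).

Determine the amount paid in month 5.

$938.03

Month 1: $8,072.42 +$72.65 interest = $8,145.07; pay $905.00 (+ $30.00 fee) → $7,240.07
Month 2: $7,240.07 +$65.16 interest = $7,305.23; pay $913.15 → $6,392.08
Month 3: $6,392.08 +$57.52 interest = $6,449.60; pay $921.37 → $5,528.23
Month 4: $5,528.23 +$49.75 interest = $5,577.98; pay $929.66 → $4,648.32
Month 5: $4,648.32 +$41.83 interest = $4,690.15; pay $938.03 → $3,752.12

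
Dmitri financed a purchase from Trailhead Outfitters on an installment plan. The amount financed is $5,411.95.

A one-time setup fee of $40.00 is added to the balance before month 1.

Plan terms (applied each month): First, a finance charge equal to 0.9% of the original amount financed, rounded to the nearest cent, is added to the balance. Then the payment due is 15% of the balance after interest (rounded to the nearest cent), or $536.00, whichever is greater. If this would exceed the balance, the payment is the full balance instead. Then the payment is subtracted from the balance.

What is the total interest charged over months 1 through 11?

$535.81

# | Opening | Interest | Payment | End bal
1 | $5,451.95 | $48.71 | $825.10 | $4,675.56
2 | $4,675.56 | $48.71 | $708.64 | $4,015.63
3 | $4,015.63 | $48.71 | $609.65 | $3,454.69
4 | $3,454.69 | $48.71 | $536.00 | $2,967.40
5 | $2,967.40 | $48.71 | $536.00 | $2,480.11
6 | $2,480.11 | $48.71 | $536.00 | $1,992.82
7 | $1,992.82 | $48.71 | $536.00 | $1,505.53
8 | $1,505.53 | $48.71 | $536.00 | $1,018.24
9 | $1,018.24 | $48.71 | $536.00 | $530.95
10 | $530.95 | $48.71 | $536.00 | $43.66
11 | $43.66 | $48.71 | $92.37 | $0.00
Total interest: $48.71 + $48.71 + $48.71 + $48.71 + $48.71 + $48.71 + $48.71 + $48.71 + $48.71 + $48.71 + $48.71 = $535.81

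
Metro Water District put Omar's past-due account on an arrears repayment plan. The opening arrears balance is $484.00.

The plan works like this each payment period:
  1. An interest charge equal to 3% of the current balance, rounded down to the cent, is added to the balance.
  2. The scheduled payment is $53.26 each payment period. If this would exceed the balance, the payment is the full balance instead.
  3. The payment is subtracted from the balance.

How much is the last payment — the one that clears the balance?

$41.03

Payment period 1: $484.00 +$14.52 interest = $498.52; pay $53.26 → $445.26
Payment period 2: $445.26 +$13.35 interest = $458.61; pay $53.26 → $405.35
Payment period 3: $405.35 +$12.16 interest = $417.51; pay $53.26 → $364.25
Payment period 4: $364.25 +$10.92 interest = $375.17; pay $53.26 → $321.91
Payment period 5: $321.91 +$9.65 interest = $331.56; pay $53.26 → $278.30
Payment period 6: $278.30 +$8.34 interest = $286.64; pay $53.26 → $233.38
Payment period 7: $233.38 +$7.00 interest = $240.38; pay $53.26 → $187.12
Payment period 8: $187.12 +$5.61 interest = $192.73; pay $53.26 → $139.47
Payment period 9: $139.47 +$4.18 interest = $143.65; pay $53.26 → $90.39
Payment period 10: $90.39 +$2.71 interest = $93.10; pay $53.26 → $39.84
Payment period 11: $39.84 +$1.19 interest = $41.03; pay $41.03 → $0.00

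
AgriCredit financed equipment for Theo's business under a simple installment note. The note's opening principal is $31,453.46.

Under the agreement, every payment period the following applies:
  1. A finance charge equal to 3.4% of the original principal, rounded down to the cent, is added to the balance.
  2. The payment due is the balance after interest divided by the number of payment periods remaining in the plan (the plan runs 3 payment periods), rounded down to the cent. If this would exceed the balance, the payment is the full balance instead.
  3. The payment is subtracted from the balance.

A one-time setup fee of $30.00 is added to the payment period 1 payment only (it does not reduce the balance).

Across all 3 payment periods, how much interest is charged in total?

Payment period 1: opening $31,453.46; interest $1,069.41 → $32,522.87; payment $10,840.95 (+ $30.00 fee); balance $21,681.92
Payment period 2: opening $21,681.92; interest $1,069.41 → $22,751.33; payment $11,375.66; balance $11,375.67
Payment period 3: opening $11,375.67; interest $1,069.41 → $12,445.08; payment $12,445.08; balance $0.00
Total interest: $1,069.41 + $1,069.41 + $1,069.41 = $3,208.23

$3,208.23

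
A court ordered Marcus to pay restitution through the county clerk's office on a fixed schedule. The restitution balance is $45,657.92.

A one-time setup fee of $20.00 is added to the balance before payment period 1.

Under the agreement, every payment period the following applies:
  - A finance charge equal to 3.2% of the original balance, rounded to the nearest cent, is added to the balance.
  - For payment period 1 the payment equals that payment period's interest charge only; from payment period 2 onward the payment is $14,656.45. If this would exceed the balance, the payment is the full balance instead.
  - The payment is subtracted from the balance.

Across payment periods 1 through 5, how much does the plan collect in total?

$52,983.17

Payment period 1: opening $45,677.92; interest $1,461.05 → $47,138.97; payment $1,461.05; balance $45,677.92
Payment period 2: opening $45,677.92; interest $1,461.05 → $47,138.97; payment $14,656.45; balance $32,482.52
Payment period 3: opening $32,482.52; interest $1,461.05 → $33,943.57; payment $14,656.45; balance $19,287.12
Payment period 4: opening $19,287.12; interest $1,461.05 → $20,748.17; payment $14,656.45; balance $6,091.72
Payment period 5: opening $6,091.72; interest $1,461.05 → $7,552.77; payment $7,552.77; balance $0.00
Total paid: $52,983.17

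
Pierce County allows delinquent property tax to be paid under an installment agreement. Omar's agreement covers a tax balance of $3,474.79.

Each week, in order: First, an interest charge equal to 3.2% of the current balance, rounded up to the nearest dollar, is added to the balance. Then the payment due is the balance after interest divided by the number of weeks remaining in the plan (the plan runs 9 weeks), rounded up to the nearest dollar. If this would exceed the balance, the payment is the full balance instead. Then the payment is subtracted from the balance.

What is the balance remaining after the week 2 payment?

# | Opening | Interest | Payment | End bal
1 | $3,474.79 | $112.00 | $399.00 | $3,187.79
2 | $3,187.79 | $103.00 | $412.00 | $2,878.79

$2,878.79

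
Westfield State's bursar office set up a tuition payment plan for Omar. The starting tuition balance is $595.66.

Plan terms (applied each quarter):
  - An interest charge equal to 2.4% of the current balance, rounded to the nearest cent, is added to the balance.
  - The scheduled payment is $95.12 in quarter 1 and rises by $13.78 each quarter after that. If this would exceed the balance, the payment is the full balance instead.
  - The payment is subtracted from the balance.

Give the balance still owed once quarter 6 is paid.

# | Opening | Interest | Payment | End bal
1 | $595.66 | $14.30 | $95.12 | $514.84
2 | $514.84 | $12.36 | $108.90 | $418.30
3 | $418.30 | $10.04 | $122.68 | $305.66
4 | $305.66 | $7.34 | $136.46 | $176.54
5 | $176.54 | $4.24 | $150.24 | $30.54
6 | $30.54 | $0.73 | $31.27 | $0.00

$0.00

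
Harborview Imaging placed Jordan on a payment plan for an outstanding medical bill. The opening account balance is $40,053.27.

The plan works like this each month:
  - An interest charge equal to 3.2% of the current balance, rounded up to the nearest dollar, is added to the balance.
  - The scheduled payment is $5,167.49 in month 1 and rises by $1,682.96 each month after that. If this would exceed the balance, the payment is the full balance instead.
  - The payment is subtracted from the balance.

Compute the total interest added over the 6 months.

$4,643.00

Month 1: opening $40,053.27; interest $1,282.00 → $41,335.27; payment $5,167.49; balance $36,167.78
Month 2: opening $36,167.78; interest $1,158.00 → $37,325.78; payment $6,850.45; balance $30,475.33
Month 3: opening $30,475.33; interest $976.00 → $31,451.33; payment $8,533.41; balance $22,917.92
Month 4: opening $22,917.92; interest $734.00 → $23,651.92; payment $10,216.37; balance $13,435.55
Month 5: opening $13,435.55; interest $430.00 → $13,865.55; payment $11,899.33; balance $1,966.22
Month 6: opening $1,966.22; interest $63.00 → $2,029.22; payment $2,029.22; balance $0.00
Total interest: $1,282.00 + $1,158.00 + $976.00 + $734.00 + $430.00 + $63.00 = $4,643.00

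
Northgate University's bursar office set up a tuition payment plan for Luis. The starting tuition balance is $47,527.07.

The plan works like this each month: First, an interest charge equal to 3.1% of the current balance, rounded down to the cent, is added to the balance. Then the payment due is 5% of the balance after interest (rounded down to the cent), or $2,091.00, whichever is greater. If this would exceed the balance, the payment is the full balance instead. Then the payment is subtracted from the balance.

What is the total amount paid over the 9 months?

Month 1: $47,527.07 +$1,473.33 interest = $49,000.40; pay $2,450.02 → $46,550.38
Month 2: $46,550.38 +$1,443.06 interest = $47,993.44; pay $2,399.67 → $45,593.77
Month 3: $45,593.77 +$1,413.40 interest = $47,007.17; pay $2,350.35 → $44,656.82
Month 4: $44,656.82 +$1,384.36 interest = $46,041.18; pay $2,302.05 → $43,739.13
Month 5: $43,739.13 +$1,355.91 interest = $45,095.04; pay $2,254.75 → $42,840.29
Month 6: $42,840.29 +$1,328.04 interest = $44,168.33; pay $2,208.41 → $41,959.92
Month 7: $41,959.92 +$1,300.75 interest = $43,260.67; pay $2,163.03 → $41,097.64
Month 8: $41,097.64 +$1,274.02 interest = $42,371.66; pay $2,118.58 → $40,253.08
Month 9: $40,253.08 +$1,247.84 interest = $41,500.92; pay $2,091.00 → $39,409.92
Total paid: $20,337.86

$20,337.86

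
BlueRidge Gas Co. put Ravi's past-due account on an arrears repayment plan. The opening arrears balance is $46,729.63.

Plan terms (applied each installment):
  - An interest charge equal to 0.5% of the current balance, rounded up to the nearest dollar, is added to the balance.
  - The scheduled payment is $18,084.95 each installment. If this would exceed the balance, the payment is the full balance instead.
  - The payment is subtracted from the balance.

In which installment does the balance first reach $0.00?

Installment 1: opening $46,729.63; interest $234.00 → $46,963.63; payment $18,084.95; balance $28,878.68
Installment 2: opening $28,878.68; interest $145.00 → $29,023.68; payment $18,084.95; balance $10,938.73
Installment 3: opening $10,938.73; interest $55.00 → $10,993.73; payment $10,993.73; balance $0.00
Balance reaches $0.00 in installment 3.

3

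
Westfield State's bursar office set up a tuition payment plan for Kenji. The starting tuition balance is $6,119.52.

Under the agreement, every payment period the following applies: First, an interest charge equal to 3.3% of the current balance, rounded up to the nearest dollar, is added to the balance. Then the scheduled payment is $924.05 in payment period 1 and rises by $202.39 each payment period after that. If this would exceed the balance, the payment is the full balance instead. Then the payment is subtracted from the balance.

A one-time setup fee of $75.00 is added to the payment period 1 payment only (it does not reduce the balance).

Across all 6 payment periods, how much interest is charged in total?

$703.00

Payment period 1: $6,119.52 +$202.00 interest = $6,321.52; pay $924.05 (+ $75.00 fee) → $5,397.47
Payment period 2: $5,397.47 +$179.00 interest = $5,576.47; pay $1,126.44 → $4,450.03
Payment period 3: $4,450.03 +$147.00 interest = $4,597.03; pay $1,328.83 → $3,268.20
Payment period 4: $3,268.20 +$108.00 interest = $3,376.20; pay $1,531.22 → $1,844.98
Payment period 5: $1,844.98 +$61.00 interest = $1,905.98; pay $1,733.61 → $172.37
Payment period 6: $172.37 +$6.00 interest = $178.37; pay $178.37 → $0.00
Total interest: $202.00 + $179.00 + $147.00 + $108.00 + $61.00 + $6.00 = $703.00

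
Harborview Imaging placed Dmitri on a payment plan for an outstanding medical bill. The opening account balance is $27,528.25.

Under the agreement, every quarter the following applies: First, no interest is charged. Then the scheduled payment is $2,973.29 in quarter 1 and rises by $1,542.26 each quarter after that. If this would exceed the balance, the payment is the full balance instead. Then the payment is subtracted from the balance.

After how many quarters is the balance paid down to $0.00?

5

Quarter 1: opening $27,528.25; payment $2,973.29; balance $24,554.96
Quarter 2: opening $24,554.96; payment $4,515.55; balance $20,039.41
Quarter 3: opening $20,039.41; payment $6,057.81; balance $13,981.60
Quarter 4: opening $13,981.60; payment $7,600.07; balance $6,381.53
Quarter 5: opening $6,381.53; payment $6,381.53; balance $0.00
Balance reaches $0.00 in quarter 5.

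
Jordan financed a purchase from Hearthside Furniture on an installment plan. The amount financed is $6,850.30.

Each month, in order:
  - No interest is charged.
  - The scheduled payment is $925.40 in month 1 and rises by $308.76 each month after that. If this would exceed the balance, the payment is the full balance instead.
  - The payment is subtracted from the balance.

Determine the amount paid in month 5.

$1,296.14

Month 1: $6,850.30 − $925.40 → $5,924.90
Month 2: $5,924.90 − $1,234.16 → $4,690.74
Month 3: $4,690.74 − $1,542.92 → $3,147.82
Month 4: $3,147.82 − $1,851.68 → $1,296.14
Month 5: $1,296.14 − $1,296.14 → $0.00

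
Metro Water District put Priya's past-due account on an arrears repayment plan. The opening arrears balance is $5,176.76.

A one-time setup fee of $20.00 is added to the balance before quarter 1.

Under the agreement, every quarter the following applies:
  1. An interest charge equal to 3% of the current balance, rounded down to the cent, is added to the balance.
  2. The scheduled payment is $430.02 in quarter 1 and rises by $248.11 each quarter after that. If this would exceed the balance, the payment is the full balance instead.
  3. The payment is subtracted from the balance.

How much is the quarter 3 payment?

$926.24

Quarter 1: opening $5,196.76; interest $155.90 → $5,352.66; payment $430.02; balance $4,922.64
Quarter 2: opening $4,922.64; interest $147.67 → $5,070.31; payment $678.13; balance $4,392.18
Quarter 3: opening $4,392.18; interest $131.76 → $4,523.94; payment $926.24; balance $3,597.70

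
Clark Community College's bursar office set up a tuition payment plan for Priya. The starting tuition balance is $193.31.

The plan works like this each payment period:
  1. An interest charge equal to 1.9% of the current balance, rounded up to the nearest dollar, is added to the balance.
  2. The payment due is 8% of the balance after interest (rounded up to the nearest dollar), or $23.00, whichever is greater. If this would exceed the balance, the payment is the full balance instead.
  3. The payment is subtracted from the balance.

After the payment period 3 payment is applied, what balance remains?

$135.31

Payment period 1: opening $193.31; interest $4.00 → $197.31; payment $23.00; balance $174.31
Payment period 2: opening $174.31; interest $4.00 → $178.31; payment $23.00; balance $155.31
Payment period 3: opening $155.31; interest $3.00 → $158.31; payment $23.00; balance $135.31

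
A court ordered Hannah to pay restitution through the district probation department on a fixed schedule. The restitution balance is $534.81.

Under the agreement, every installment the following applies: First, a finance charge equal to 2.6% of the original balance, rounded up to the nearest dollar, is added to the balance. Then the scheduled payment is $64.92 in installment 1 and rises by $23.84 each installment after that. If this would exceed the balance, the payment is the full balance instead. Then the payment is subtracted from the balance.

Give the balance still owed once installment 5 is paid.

$41.81

Installment 1: opening $534.81; interest $14.00 → $548.81; payment $64.92; balance $483.89
Installment 2: opening $483.89; interest $14.00 → $497.89; payment $88.76; balance $409.13
Installment 3: opening $409.13; interest $14.00 → $423.13; payment $112.60; balance $310.53
Installment 4: opening $310.53; interest $14.00 → $324.53; payment $136.44; balance $188.09
Installment 5: opening $188.09; interest $14.00 → $202.09; payment $160.28; balance $41.81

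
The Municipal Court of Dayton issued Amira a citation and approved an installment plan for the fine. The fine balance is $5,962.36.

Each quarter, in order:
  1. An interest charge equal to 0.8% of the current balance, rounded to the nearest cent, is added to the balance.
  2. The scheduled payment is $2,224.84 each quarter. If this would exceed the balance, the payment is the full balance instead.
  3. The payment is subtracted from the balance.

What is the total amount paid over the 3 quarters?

$6,053.07

Quarter 1: opening $5,962.36; interest $47.70 → $6,010.06; payment $2,224.84; balance $3,785.22
Quarter 2: opening $3,785.22; interest $30.28 → $3,815.50; payment $2,224.84; balance $1,590.66
Quarter 3: opening $1,590.66; interest $12.73 → $1,603.39; payment $1,603.39; balance $0.00
Total paid: $6,053.07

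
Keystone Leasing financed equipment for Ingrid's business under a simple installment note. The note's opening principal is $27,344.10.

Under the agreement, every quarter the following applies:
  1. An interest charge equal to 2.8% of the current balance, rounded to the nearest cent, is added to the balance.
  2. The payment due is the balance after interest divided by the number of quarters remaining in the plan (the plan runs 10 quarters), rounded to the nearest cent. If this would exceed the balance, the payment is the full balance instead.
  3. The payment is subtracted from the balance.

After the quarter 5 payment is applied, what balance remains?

Quarter 1: opening $27,344.10; interest $765.63 → $28,109.73; payment $2,810.97; balance $25,298.76
Quarter 2: opening $25,298.76; interest $708.37 → $26,007.13; payment $2,889.68; balance $23,117.45
Quarter 3: opening $23,117.45; interest $647.29 → $23,764.74; payment $2,970.59; balance $20,794.15
Quarter 4: opening $20,794.15; interest $582.24 → $21,376.39; payment $3,053.77; balance $18,322.62
Quarter 5: opening $18,322.62; interest $513.03 → $18,835.65; payment $3,139.28; balance $15,696.37

$15,696.37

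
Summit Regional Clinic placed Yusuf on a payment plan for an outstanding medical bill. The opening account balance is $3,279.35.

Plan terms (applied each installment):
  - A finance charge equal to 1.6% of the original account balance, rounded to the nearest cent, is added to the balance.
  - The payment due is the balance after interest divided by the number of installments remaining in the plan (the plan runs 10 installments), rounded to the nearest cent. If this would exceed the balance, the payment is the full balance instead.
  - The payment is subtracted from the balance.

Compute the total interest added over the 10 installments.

Installment 1: opening $3,279.35; interest $52.47 → $3,331.82; payment $333.18; balance $2,998.64
Installment 2: opening $2,998.64; interest $52.47 → $3,051.11; payment $339.01; balance $2,712.10
Installment 3: opening $2,712.10; interest $52.47 → $2,764.57; payment $345.57; balance $2,419.00
Installment 4: opening $2,419.00; interest $52.47 → $2,471.47; payment $353.07; balance $2,118.40
Installment 5: opening $2,118.40; interest $52.47 → $2,170.87; payment $361.81; balance $1,809.06
Installment 6: opening $1,809.06; interest $52.47 → $1,861.53; payment $372.31; balance $1,489.22
Installment 7: opening $1,489.22; interest $52.47 → $1,541.69; payment $385.42; balance $1,156.27
Installment 8: opening $1,156.27; interest $52.47 → $1,208.74; payment $402.91; balance $805.83
Installment 9: opening $805.83; interest $52.47 → $858.30; payment $429.15; balance $429.15
Installment 10: opening $429.15; interest $52.47 → $481.62; payment $481.62; balance $0.00
Total interest: $52.47 + $52.47 + $52.47 + $52.47 + $52.47 + $52.47 + $52.47 + $52.47 + $52.47 + $52.47 = $524.70

$524.70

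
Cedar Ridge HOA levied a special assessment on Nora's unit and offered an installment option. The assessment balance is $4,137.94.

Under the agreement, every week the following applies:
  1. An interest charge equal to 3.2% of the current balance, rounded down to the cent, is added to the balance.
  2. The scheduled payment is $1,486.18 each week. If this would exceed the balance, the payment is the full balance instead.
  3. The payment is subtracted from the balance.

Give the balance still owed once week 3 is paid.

Week 1: opening $4,137.94; interest $132.41 → $4,270.35; payment $1,486.18; balance $2,784.17
Week 2: opening $2,784.17; interest $89.09 → $2,873.26; payment $1,486.18; balance $1,387.08
Week 3: opening $1,387.08; interest $44.38 → $1,431.46; payment $1,431.46; balance $0.00

$0.00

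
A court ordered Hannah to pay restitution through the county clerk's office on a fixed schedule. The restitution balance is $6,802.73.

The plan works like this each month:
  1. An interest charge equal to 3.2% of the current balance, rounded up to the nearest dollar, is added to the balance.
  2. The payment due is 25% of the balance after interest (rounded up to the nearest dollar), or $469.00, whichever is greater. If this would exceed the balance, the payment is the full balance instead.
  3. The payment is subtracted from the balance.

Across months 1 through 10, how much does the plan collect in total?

Month 1: opening $6,802.73; interest $218.00 → $7,020.73; payment $1,756.00; balance $5,264.73
Month 2: opening $5,264.73; interest $169.00 → $5,433.73; payment $1,359.00; balance $4,074.73
Month 3: opening $4,074.73; interest $131.00 → $4,205.73; payment $1,052.00; balance $3,153.73
Month 4: opening $3,153.73; interest $101.00 → $3,254.73; payment $814.00; balance $2,440.73
Month 5: opening $2,440.73; interest $79.00 → $2,519.73; payment $630.00; balance $1,889.73
Month 6: opening $1,889.73; interest $61.00 → $1,950.73; payment $488.00; balance $1,462.73
Month 7: opening $1,462.73; interest $47.00 → $1,509.73; payment $469.00; balance $1,040.73
Month 8: opening $1,040.73; interest $34.00 → $1,074.73; payment $469.00; balance $605.73
Month 9: opening $605.73; interest $20.00 → $625.73; payment $469.00; balance $156.73
Month 10: opening $156.73; interest $6.00 → $162.73; payment $162.73; balance $0.00
Total paid: $7,668.73

$7,668.73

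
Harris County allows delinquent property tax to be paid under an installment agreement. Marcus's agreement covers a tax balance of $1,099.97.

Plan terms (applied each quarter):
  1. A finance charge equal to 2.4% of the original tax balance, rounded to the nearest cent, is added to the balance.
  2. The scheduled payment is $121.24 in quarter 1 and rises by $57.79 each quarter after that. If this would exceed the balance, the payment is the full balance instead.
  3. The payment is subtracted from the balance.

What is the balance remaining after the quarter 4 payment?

$373.87

Quarter 1: opening $1,099.97; interest $26.40 → $1,126.37; payment $121.24; balance $1,005.13
Quarter 2: opening $1,005.13; interest $26.40 → $1,031.53; payment $179.03; balance $852.50
Quarter 3: opening $852.50; interest $26.40 → $878.90; payment $236.82; balance $642.08
Quarter 4: opening $642.08; interest $26.40 → $668.48; payment $294.61; balance $373.87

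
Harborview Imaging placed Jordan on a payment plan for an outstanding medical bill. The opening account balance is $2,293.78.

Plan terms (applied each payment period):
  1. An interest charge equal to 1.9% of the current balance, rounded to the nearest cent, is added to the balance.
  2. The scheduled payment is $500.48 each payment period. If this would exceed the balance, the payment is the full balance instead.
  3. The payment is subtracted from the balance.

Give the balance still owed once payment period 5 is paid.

Payment period 1: $2,293.78 +$43.58 interest = $2,337.36; pay $500.48 → $1,836.88
Payment period 2: $1,836.88 +$34.90 interest = $1,871.78; pay $500.48 → $1,371.30
Payment period 3: $1,371.30 +$26.05 interest = $1,397.35; pay $500.48 → $896.87
Payment period 4: $896.87 +$17.04 interest = $913.91; pay $500.48 → $413.43
Payment period 5: $413.43 +$7.86 interest = $421.29; pay $421.29 → $0.00

$0.00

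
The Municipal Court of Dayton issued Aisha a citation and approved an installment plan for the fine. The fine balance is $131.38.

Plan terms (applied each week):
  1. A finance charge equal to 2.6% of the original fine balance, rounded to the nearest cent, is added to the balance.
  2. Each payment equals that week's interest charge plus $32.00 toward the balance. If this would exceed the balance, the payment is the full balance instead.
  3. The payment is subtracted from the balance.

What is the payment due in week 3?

# | Opening | Interest | Payment | End bal
1 | $131.38 | $3.42 | $35.42 | $99.38
2 | $99.38 | $3.42 | $35.42 | $67.38
3 | $67.38 | $3.42 | $35.42 | $35.38

$35.42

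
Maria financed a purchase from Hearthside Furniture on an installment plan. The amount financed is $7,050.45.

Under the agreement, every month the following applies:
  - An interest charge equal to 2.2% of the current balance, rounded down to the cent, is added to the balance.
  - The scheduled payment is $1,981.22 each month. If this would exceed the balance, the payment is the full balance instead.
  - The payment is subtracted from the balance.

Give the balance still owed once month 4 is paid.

Month 1: $7,050.45 +$155.10 interest = $7,205.55; pay $1,981.22 → $5,224.33
Month 2: $5,224.33 +$114.93 interest = $5,339.26; pay $1,981.22 → $3,358.04
Month 3: $3,358.04 +$73.87 interest = $3,431.91; pay $1,981.22 → $1,450.69
Month 4: $1,450.69 +$31.91 interest = $1,482.60; pay $1,482.60 → $0.00

$0.00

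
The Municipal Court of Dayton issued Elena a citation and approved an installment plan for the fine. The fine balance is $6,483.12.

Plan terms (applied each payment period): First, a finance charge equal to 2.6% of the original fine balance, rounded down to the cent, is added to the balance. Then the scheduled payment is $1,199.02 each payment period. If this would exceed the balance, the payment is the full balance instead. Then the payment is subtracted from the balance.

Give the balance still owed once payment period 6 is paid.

Payment period 1: opening $6,483.12; interest $168.56 → $6,651.68; payment $1,199.02; balance $5,452.66
Payment period 2: opening $5,452.66; interest $168.56 → $5,621.22; payment $1,199.02; balance $4,422.20
Payment period 3: opening $4,422.20; interest $168.56 → $4,590.76; payment $1,199.02; balance $3,391.74
Payment period 4: opening $3,391.74; interest $168.56 → $3,560.30; payment $1,199.02; balance $2,361.28
Payment period 5: opening $2,361.28; interest $168.56 → $2,529.84; payment $1,199.02; balance $1,330.82
Payment period 6: opening $1,330.82; interest $168.56 → $1,499.38; payment $1,199.02; balance $300.36

$300.36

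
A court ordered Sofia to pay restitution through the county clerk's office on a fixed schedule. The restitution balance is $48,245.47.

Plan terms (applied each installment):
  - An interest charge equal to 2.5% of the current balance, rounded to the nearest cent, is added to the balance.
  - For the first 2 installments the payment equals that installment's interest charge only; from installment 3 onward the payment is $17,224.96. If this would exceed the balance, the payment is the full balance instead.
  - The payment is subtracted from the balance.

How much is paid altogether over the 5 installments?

Installment 1: $48,245.47 +$1,206.14 interest = $49,451.61; pay $1,206.14 → $48,245.47
Installment 2: $48,245.47 +$1,206.14 interest = $49,451.61; pay $1,206.14 → $48,245.47
Installment 3: $48,245.47 +$1,206.14 interest = $49,451.61; pay $17,224.96 → $32,226.65
Installment 4: $32,226.65 +$805.67 interest = $33,032.32; pay $17,224.96 → $15,807.36
Installment 5: $15,807.36 +$395.18 interest = $16,202.54; pay $16,202.54 → $0.00
Total paid: $53,064.74

$53,064.74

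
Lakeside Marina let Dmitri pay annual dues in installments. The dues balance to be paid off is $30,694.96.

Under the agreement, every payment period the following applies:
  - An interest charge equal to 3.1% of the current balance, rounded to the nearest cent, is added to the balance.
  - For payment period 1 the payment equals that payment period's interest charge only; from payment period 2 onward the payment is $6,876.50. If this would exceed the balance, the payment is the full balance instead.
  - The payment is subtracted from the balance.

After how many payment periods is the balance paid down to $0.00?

Payment period 1: opening $30,694.96; interest $951.54 → $31,646.50; payment $951.54; balance $30,694.96
Payment period 2: opening $30,694.96; interest $951.54 → $31,646.50; payment $6,876.50; balance $24,770.00
Payment period 3: opening $24,770.00; interest $767.87 → $25,537.87; payment $6,876.50; balance $18,661.37
Payment period 4: opening $18,661.37; interest $578.50 → $19,239.87; payment $6,876.50; balance $12,363.37
Payment period 5: opening $12,363.37; interest $383.26 → $12,746.63; payment $6,876.50; balance $5,870.13
Payment period 6: opening $5,870.13; interest $181.97 → $6,052.10; payment $6,052.10; balance $0.00
Balance reaches $0.00 in payment period 6.

6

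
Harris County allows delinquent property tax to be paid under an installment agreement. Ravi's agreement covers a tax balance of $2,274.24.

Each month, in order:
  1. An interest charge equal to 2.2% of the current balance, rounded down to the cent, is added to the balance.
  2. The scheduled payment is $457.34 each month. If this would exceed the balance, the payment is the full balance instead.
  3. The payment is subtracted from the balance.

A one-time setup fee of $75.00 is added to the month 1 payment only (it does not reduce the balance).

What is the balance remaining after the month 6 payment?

$0.00

Month 1: $2,274.24 +$50.03 interest = $2,324.27; pay $457.34 (+ $75.00 fee) → $1,866.93
Month 2: $1,866.93 +$41.07 interest = $1,908.00; pay $457.34 → $1,450.66
Month 3: $1,450.66 +$31.91 interest = $1,482.57; pay $457.34 → $1,025.23
Month 4: $1,025.23 +$22.55 interest = $1,047.78; pay $457.34 → $590.44
Month 5: $590.44 +$12.98 interest = $603.42; pay $457.34 → $146.08
Month 6: $146.08 +$3.21 interest = $149.29; pay $149.29 → $0.00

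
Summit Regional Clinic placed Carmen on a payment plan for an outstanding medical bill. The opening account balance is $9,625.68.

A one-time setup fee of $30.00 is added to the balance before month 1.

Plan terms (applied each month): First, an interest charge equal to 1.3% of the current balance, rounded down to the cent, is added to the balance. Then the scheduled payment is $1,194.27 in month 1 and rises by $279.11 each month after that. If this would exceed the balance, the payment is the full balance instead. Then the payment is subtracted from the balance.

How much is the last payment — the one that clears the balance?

$1,361.01

Month 1: opening $9,655.68; interest $125.52 → $9,781.20; payment $1,194.27; balance $8,586.93
Month 2: opening $8,586.93; interest $111.63 → $8,698.56; payment $1,473.38; balance $7,225.18
Month 3: opening $7,225.18; interest $93.92 → $7,319.10; payment $1,752.49; balance $5,566.61
Month 4: opening $5,566.61; interest $72.36 → $5,638.97; payment $2,031.60; balance $3,607.37
Month 5: opening $3,607.37; interest $46.89 → $3,654.26; payment $2,310.71; balance $1,343.55
Month 6: opening $1,343.55; interest $17.46 → $1,361.01; payment $1,361.01; balance $0.00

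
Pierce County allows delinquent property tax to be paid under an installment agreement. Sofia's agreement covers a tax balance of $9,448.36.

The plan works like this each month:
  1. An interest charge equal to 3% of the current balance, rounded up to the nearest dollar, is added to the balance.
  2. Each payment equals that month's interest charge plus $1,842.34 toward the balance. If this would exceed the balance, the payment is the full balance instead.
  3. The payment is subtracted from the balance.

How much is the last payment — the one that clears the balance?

Month 1: $9,448.36 +$284.00 interest = $9,732.36; pay $2,126.34 → $7,606.02
Month 2: $7,606.02 +$229.00 interest = $7,835.02; pay $2,071.34 → $5,763.68
Month 3: $5,763.68 +$173.00 interest = $5,936.68; pay $2,015.34 → $3,921.34
Month 4: $3,921.34 +$118.00 interest = $4,039.34; pay $1,960.34 → $2,079.00
Month 5: $2,079.00 +$63.00 interest = $2,142.00; pay $1,905.34 → $236.66
Month 6: $236.66 +$8.00 interest = $244.66; pay $244.66 → $0.00

$244.66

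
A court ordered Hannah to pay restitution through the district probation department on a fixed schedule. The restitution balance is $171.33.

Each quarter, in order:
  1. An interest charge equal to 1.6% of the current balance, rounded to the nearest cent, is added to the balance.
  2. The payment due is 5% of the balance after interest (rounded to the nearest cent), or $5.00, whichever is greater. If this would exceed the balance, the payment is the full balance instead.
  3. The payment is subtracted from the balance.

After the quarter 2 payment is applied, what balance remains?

$159.62

Quarter 1: $171.33 +$2.74 interest = $174.07; pay $8.70 → $165.37
Quarter 2: $165.37 +$2.65 interest = $168.02; pay $8.40 → $159.62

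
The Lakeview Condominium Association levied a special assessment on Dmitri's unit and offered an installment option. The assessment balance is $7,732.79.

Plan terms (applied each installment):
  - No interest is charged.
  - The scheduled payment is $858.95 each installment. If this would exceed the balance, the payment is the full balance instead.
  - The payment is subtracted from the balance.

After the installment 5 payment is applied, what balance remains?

$3,438.04

# | Opening | Payment | End bal
1 | $7,732.79 | $858.95 | $6,873.84
2 | $6,873.84 | $858.95 | $6,014.89
3 | $6,014.89 | $858.95 | $5,155.94
4 | $5,155.94 | $858.95 | $4,296.99
5 | $4,296.99 | $858.95 | $3,438.04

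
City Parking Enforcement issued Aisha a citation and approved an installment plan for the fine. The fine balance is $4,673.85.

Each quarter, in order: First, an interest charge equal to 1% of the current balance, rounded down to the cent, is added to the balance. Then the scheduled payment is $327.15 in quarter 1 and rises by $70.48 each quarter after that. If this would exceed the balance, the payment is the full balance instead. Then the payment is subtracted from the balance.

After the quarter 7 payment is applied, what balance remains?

$1,146.06

# | Opening | Interest | Payment | End bal
1 | $4,673.85 | $46.73 | $327.15 | $4,393.43
2 | $4,393.43 | $43.93 | $397.63 | $4,039.73
3 | $4,039.73 | $40.39 | $468.11 | $3,612.01
4 | $3,612.01 | $36.12 | $538.59 | $3,109.54
5 | $3,109.54 | $31.09 | $609.07 | $2,531.56
6 | $2,531.56 | $25.31 | $679.55 | $1,877.32
7 | $1,877.32 | $18.77 | $750.03 | $1,146.06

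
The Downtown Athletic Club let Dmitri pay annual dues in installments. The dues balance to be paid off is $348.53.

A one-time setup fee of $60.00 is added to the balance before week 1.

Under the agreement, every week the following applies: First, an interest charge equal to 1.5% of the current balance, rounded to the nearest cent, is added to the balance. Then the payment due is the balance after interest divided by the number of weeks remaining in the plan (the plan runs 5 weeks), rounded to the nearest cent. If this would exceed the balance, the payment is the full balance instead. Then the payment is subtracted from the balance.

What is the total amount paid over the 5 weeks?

Week 1: $408.53 +$6.13 interest = $414.66; pay $82.93 → $331.73
Week 2: $331.73 +$4.98 interest = $336.71; pay $84.18 → $252.53
Week 3: $252.53 +$3.79 interest = $256.32; pay $85.44 → $170.88
Week 4: $170.88 +$2.56 interest = $173.44; pay $86.72 → $86.72
Week 5: $86.72 +$1.30 interest = $88.02; pay $88.02 → $0.00
Total paid: $427.29

$427.29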